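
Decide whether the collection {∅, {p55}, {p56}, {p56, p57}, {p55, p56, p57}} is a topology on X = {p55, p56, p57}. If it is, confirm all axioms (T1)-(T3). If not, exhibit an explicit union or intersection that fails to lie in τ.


τ is NOT a topology on X.

Axiom (T1): ∅ ∈ τ? Yes; X ∈ τ? Yes.
Axiom (T2/T3): check pairwise unions and intersections of members of τ.
Counterexample for (T2): {p55} ∪ {p56} = {p55, p56} ∉ τ. Therefore τ is NOT a topology.


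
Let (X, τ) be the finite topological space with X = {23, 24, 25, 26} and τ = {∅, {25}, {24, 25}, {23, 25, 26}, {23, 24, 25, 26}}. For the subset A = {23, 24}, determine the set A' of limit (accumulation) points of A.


A' = {26}

For each x ∈ X, list the open sets U ∈ τ with x ∈ U, then check whether U ∩ (A ∖ {x}) ≠ ∅ for every such U.
  x = 23: open {23, 25, 26} ∋ x has {23, 25, 26} ∩ (A ∖ {23}) = ∅, so x is NOT a limit point.
  x = 24: open {24, 25} ∋ x has {24, 25} ∩ (A ∖ {24}) = ∅, so x is NOT a limit point.
  x = 25: open {25} ∋ x has {25} ∩ (A ∖ {25}) = ∅, so x is NOT a limit point.
  x = 26: opens ∋ x are {23, 25, 26}, {23, 24, 25, 26}; each meets A ∖ {26}, so x IS a limit point.
Collecting: A' = {26}.


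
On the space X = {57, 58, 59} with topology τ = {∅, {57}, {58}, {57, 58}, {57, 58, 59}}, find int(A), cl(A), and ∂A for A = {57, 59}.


int(A) = {57}, cl(A) = {57, 59}, ∂A = {59}.

Closed sets in (X, τ) are complements of opens:
  closed(X, τ) = {∅, {59}, {57, 59}, {58, 59}, {57, 58, 59}}.
int(A) = ⋃ {U ∈ τ : U ⊆ A}. Opens contained in A: ∅, {57}.
Taking the union of these: int(A) = {57}.
cl(A) = ⋂ {C closed : A ⊆ C}. Closed sets containing A: {57, 59}, {57, 58, 59}.
Intersecting these: cl(A) = {57, 59}.
∂A = cl(A) ∖ int(A) = {57, 59} ∖ {57} = {59}.


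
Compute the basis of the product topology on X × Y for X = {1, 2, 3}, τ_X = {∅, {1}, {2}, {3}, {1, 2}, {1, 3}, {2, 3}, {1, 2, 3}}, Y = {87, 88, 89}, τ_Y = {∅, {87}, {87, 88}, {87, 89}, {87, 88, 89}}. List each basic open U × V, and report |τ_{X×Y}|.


Basis B = {∅ × ∅, {1} × {87}, {2} × {87}, {3} × {87}, {1} × {87, 88}, {1} × {87, 89}, {1, 2} × {87}, {1, 3} × {87}, {2} × {87, 88}, {2} × {87, 89}, {2, 3} × {87}, {3} × {87, 88}, {3} × {87, 89}, {1} × {87, 88, 89}, {1, 2, 3} × {87}, {2} × {87, 88, 89}, {3} × {87, 88, 89}, {1, 2} × {87, 88}, {1, 3} × {87, 88}, {1, 2} × {87, 89}, {1, 3} × {87, 89}, {2, 3} × {87, 88}, {2, 3} × {87, 89}, {1, 2} × {87, 88, 89}, {1, 3} × {87, 88, 89}, {1, 2, 3} × {87, 88}, {1, 2, 3} × {87, 89}, {2, 3} × {87, 88, 89}, {1, 2, 3} × {87, 88, 89}}; |τ_{X×Y}| = 125.

Enumerate products U × V with U ∈ τ_X, V ∈ τ_Y (deduplicated):
  ∅ × ∅ = {} (∅)
  {1} × {87} = {(1,87)}
  {2} × {87} = {(2,87)}
  {3} × {87} = {(3,87)}
  {1} × {87, 88} = {(1,87), (1,88)}
  {1} × {87, 89} = {(1,87), (1,89)}
  {1, 2} × {87} = {(1,87), (2,87)}
  {1, 3} × {87} = {(1,87), (3,87)}
  {2} × {87, 88} = {(2,87), (2,88)}
  {2} × {87, 89} = {(2,87), (2,89)}
  {2, 3} × {87} = {(2,87), (3,87)}
  {3} × {87, 88} = {(3,87), (3,88)}
  {3} × {87, 89} = {(3,87), (3,89)}
  {1} × {87, 88, 89} = {(1,87), (1,88), (1,89)}
  {1, 2, 3} × {87} = {(1,87), (2,87), (3,87)}
  {2} × {87, 88, 89} = {(2,87), (2,88), (2,89)}
  {3} × {87, 88, 89} = {(3,87), (3,88), (3,89)}
  {1, 2} × {87, 88} = {(1,87), (1,88), (2,87), (2,88)}
  {1, 3} × {87, 88} = {(1,87), (1,88), (3,87), (3,88)}
  {1, 2} × {87, 89} = {(1,87), (1,89), (2,87), (2,89)}
  {1, 3} × {87, 89} = {(1,87), (1,89), (3,87), (3,89)}
  {2, 3} × {87, 88} = {(2,87), (2,88), (3,87), (3,88)}
  {2, 3} × {87, 89} = {(2,87), (2,89), (3,87), (3,89)}
  {1, 2} × {87, 88, 89} = {(1,87), (1,88), (1,89), (2,87), (2,88), (2,89)}
  {1, 3} × {87, 88, 89} = {(1,87), (1,88), (1,89), (3,87), (3,88), (3,89)}
  {1, 2, 3} × {87, 88} = {(1,87), (1,88), (2,87), (2,88), (3,87), (3,88)}
  {1, 2, 3} × {87, 89} = {(1,87), (1,89), (2,87), (2,89), (3,87), (3,89)}
  {2, 3} × {87, 88, 89} = {(2,87), (2,88), (2,89), (3,87), (3,88), (3,89)}
  {1, 2, 3} × {87, 88, 89} = {(1,87), (1,88), (1,89), (2,87), (2,88), (2,89), (3,87), (3,88), (3,89)}
These 29 distinct sets form the basis B.
Close under arbitrary unions to get τ_{X×Y}; counting gives |τ_{X×Y}| = 125.


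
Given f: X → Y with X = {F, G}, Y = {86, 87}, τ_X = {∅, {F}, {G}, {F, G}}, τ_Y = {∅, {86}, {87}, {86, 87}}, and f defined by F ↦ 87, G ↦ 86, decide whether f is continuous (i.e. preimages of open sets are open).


f IS continuous.

Compute f^{-1}(U) for each U ∈ τ_Y:
  U = ∅: f^{-1}(U) = ∅ ∈ τ_X ✓.
  U = {86}: f^{-1}(U) = {G} ∈ τ_X ✓.
  U = {87}: f^{-1}(U) = {F} ∈ τ_X ✓.
  U = {86, 87}: f^{-1}(U) = {F, G} ∈ τ_X ✓.
Every preimage lies in τ_X, so f IS continuous.


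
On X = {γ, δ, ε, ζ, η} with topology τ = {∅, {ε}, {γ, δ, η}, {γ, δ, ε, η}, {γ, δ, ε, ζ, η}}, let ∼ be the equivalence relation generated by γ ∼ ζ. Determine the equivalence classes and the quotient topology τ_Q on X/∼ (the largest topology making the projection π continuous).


X/∼ = {[γ=ζ], [δ], [ε], [η]}; |τ_Q| = 3.

Equivalence classes: [γ=ζ], [δ], [ε], [η].
Quotient map π: X → X/∼ sends γ ↦ [γ=ζ], δ ↦ [δ], ε ↦ [ε], ζ ↦ [γ=ζ], η ↦ [η].
For each subset V ⊆ X/∼, compute π^{-1}(V) ⊆ X and check whether π^{-1}(V) ∈ τ. V is open in τ_Q iff π^{-1}(V) ∈ τ.
  V = {}: π^{-1}(V) = ∅ ∈ τ ✓.
  V = {[γ=ζ]}: π^{-1}(V) = {γ, ζ} ∉ τ ✗.
  V = {[δ]}: π^{-1}(V) = {δ} ∉ τ ✗.
  V = {[γ=ζ], [δ]}: π^{-1}(V) = {γ, δ, ζ} ∉ τ ✗.
  V = {[ε]}: π^{-1}(V) = {ε} ∈ τ ✓.
  V = {[γ=ζ], [ε]}: π^{-1}(V) = {γ, ε, ζ} ∉ τ ✗.
  V = {[δ], [ε]}: π^{-1}(V) = {δ, ε} ∉ τ ✗.
  V = {[γ=ζ], [δ], [ε]}: π^{-1}(V) = {γ, δ, ε, ζ} ∉ τ ✗.
  V = {[η]}: π^{-1}(V) = {η} ∉ τ ✗.
  V = {[γ=ζ], [η]}: π^{-1}(V) = {γ, ζ, η} ∉ τ ✗.
  V = {[δ], [η]}: π^{-1}(V) = {δ, η} ∉ τ ✗.
  V = {[γ=ζ], [δ], [η]}: π^{-1}(V) = {γ, δ, ζ, η} ∉ τ ✗.
  V = {[ε], [η]}: π^{-1}(V) = {ε, η} ∉ τ ✗.
  V = {[γ=ζ], [ε], [η]}: π^{-1}(V) = {γ, ε, ζ, η} ∉ τ ✗.
  V = {[δ], [ε], [η]}: π^{-1}(V) = {δ, ε, η} ∉ τ ✗.
  V = {[γ=ζ], [δ], [ε], [η]}: π^{-1}(V) = {γ, δ, ε, ζ, η} ∈ τ ✓.
Open sets in the quotient: τ_Q = {{}, {[ε]}, {[γ=ζ], [δ], [ε], [η]}} (3 elements).


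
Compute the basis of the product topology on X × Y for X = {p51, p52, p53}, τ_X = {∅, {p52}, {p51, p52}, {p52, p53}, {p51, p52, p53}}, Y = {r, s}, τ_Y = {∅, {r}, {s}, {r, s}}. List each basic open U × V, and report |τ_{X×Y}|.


Basis B = {∅ × ∅, {p52} × {r}, {p52} × {s}, {p51, p52} × {r}, {p51, p52} × {s}, {p52} × {r, s}, {p52, p53} × {r}, {p52, p53} × {s}, {p51, p52, p53} × {r}, {p51, p52, p53} × {s}, {p51, p52} × {r, s}, {p52, p53} × {r, s}, {p51, p52, p53} × {r, s}}; |τ_{X×Y}| = 25.

Enumerate products U × V with U ∈ τ_X, V ∈ τ_Y (deduplicated):
  ∅ × ∅ = {} (∅)
  {p52} × {r} = {(p52,r)}
  {p52} × {s} = {(p52,s)}
  {p51, p52} × {r} = {(p51,r), (p52,r)}
  {p51, p52} × {s} = {(p51,s), (p52,s)}
  {p52} × {r, s} = {(p52,r), (p52,s)}
  {p52, p53} × {r} = {(p52,r), (p53,r)}
  {p52, p53} × {s} = {(p52,s), (p53,s)}
  {p51, p52, p53} × {r} = {(p51,r), (p52,r), (p53,r)}
  {p51, p52, p53} × {s} = {(p51,s), (p52,s), (p53,s)}
  {p51, p52} × {r, s} = {(p51,r), (p51,s), (p52,r), (p52,s)}
  {p52, p53} × {r, s} = {(p52,r), (p52,s), (p53,r), (p53,s)}
  {p51, p52, p53} × {r, s} = {(p51,r), (p51,s), (p52,r), (p52,s), (p53,r), (p53,s)}
These 13 distinct sets form the basis B.
Close under arbitrary unions to get τ_{X×Y}; counting gives |τ_{X×Y}| = 25.


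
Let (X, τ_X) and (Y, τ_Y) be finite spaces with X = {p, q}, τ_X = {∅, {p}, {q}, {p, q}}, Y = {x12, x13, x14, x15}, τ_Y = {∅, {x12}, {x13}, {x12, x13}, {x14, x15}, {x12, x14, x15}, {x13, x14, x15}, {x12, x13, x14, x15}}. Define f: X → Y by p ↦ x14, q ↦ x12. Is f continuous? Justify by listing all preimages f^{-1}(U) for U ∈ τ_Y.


f IS continuous.

Compute f^{-1}(U) for each U ∈ τ_Y:
  U = ∅: f^{-1}(U) = ∅ ∈ τ_X ✓.
  U = {x12}: f^{-1}(U) = {q} ∈ τ_X ✓.
  U = {x13}: f^{-1}(U) = ∅ ∈ τ_X ✓.
  U = {x12, x13}: f^{-1}(U) = {q} ∈ τ_X ✓.
  U = {x14, x15}: f^{-1}(U) = {p} ∈ τ_X ✓.
  U = {x12, x14, x15}: f^{-1}(U) = {p, q} ∈ τ_X ✓.
  U = {x13, x14, x15}: f^{-1}(U) = {p} ∈ τ_X ✓.
  U = {x12, x13, x14, x15}: f^{-1}(U) = {p, q} ∈ τ_X ✓.
Every preimage lies in τ_X, so f IS continuous.


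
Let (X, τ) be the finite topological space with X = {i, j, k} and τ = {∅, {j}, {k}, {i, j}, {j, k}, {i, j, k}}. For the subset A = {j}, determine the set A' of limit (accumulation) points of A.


A' = {i}

For each x ∈ X, list the open sets U ∈ τ with x ∈ U, then check whether U ∩ (A ∖ {x}) ≠ ∅ for every such U.
  x = i: opens ∋ x are {i, j}, {i, j, k}; each meets A ∖ {i}, so x IS a limit point.
  x = j: open {j} ∋ x has {j} ∩ (A ∖ {j}) = ∅, so x is NOT a limit point.
  x = k: open {k} ∋ x has {k} ∩ (A ∖ {k}) = ∅, so x is NOT a limit point.
Collecting: A' = {i}.


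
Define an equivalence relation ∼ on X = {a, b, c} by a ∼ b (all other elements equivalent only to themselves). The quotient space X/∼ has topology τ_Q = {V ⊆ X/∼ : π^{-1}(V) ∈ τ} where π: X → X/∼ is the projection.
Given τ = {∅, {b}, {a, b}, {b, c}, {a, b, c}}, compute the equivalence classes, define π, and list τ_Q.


X/∼ = {[a=b], [c]}; |τ_Q| = 3.

Equivalence classes: [a=b], [c].
Quotient map π: X → X/∼ sends a ↦ [a=b], b ↦ [a=b], c ↦ [c].
For each subset V ⊆ X/∼, compute π^{-1}(V) ⊆ X and check whether π^{-1}(V) ∈ τ. V is open in τ_Q iff π^{-1}(V) ∈ τ.
  V = {}: π^{-1}(V) = ∅ ∈ τ ✓.
  V = {[a=b]}: π^{-1}(V) = {a, b} ∈ τ ✓.
  V = {[c]}: π^{-1}(V) = {c} ∉ τ ✗.
  V = {[a=b], [c]}: π^{-1}(V) = {a, b, c} ∈ τ ✓.
Open sets in the quotient: τ_Q = {{}, {[a=b]}, {[a=b], [c]}} (3 elements).


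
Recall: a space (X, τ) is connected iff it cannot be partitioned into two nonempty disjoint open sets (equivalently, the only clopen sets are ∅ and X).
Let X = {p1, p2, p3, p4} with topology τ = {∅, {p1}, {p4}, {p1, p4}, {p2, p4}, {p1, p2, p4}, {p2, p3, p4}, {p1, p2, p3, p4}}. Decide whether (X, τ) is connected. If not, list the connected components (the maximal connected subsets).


(X, τ) is disconnected; components = [{p1}, {p2, p3, p4}].

Find clopen sets (U ∈ τ with X ∖ U ∈ τ):
  U = ∅, X ∖ U = {p1, p2, p3, p4} — both open, so U is clopen.
  U = {p1}, X ∖ U = {p2, p3, p4} — both open, so U is clopen.
  U = {p2, p3, p4}, X ∖ U = {p1} — both open, so U is clopen.
  U = {p1, p2, p3, p4}, X ∖ U = ∅ — both open, so U is clopen.
Nontrivial clopen(s) exist: e.g. {p2, p3, p4}. So (X, τ) is disconnected.
Compute connected components by grouping points that agree on all clopens:
  component: {p1}
  component: {p2, p3, p4}


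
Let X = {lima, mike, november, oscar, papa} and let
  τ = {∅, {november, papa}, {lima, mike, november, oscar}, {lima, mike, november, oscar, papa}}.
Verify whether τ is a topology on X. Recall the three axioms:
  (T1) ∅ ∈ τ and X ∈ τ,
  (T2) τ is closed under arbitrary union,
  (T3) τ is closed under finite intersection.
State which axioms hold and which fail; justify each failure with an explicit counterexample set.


τ is NOT a topology on X.

Axiom (T1): ∅ ∈ τ? Yes; X ∈ τ? Yes.
Axiom (T2/T3): check pairwise unions and intersections of members of τ.
Counterexample for (T3): {november, papa} ∩ {lima, mike, november, oscar} = {november} ∉ τ. Therefore τ is NOT a topology.


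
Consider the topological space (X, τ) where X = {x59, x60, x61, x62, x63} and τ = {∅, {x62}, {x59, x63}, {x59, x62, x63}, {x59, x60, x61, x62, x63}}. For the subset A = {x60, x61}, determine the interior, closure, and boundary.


int(A) = ∅, cl(A) = {x60, x61}, ∂A = {x60, x61}.

Closed sets in (X, τ) are complements of opens:
  closed(X, τ) = {∅, {x60, x61}, {x60, x61, x62}, {x59, x60, x61, x63}, {x59, x60, x61, x62, x63}}.
int(A) = ⋃ {U ∈ τ : U ⊆ A}. Opens contained in A: ∅.
Taking the union of these: int(A) = ∅.
cl(A) = ⋂ {C closed : A ⊆ C}. Closed sets containing A: {x60, x61}, {x60, x61, x62}, {x59, x60, x61, x63}, {x59, x60, x61, x62, x63}.
Intersecting these: cl(A) = {x60, x61}.
∂A = cl(A) ∖ int(A) = {x60, x61} ∖ ∅ = {x60, x61}.


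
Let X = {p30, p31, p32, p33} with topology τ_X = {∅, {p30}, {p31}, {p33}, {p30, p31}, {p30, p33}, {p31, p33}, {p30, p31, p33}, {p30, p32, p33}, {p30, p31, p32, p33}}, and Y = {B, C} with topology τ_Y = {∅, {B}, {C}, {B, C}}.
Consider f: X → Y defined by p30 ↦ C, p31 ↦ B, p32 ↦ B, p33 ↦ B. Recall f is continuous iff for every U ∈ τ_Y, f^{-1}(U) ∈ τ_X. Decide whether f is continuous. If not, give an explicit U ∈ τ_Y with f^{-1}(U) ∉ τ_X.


f is NOT continuous.

Compute f^{-1}(U) for each U ∈ τ_Y:
  U = ∅: f^{-1}(U) = ∅ ∈ τ_X ✓.
  U = {B}: f^{-1}(U) = {p31, p32, p33} ∉ τ_X ✗.
  U = {C}: f^{-1}(U) = {p30} ∈ τ_X ✓.
  U = {B, C}: f^{-1}(U) = {p30, p31, p32, p33} ∈ τ_X ✓.
Found U = {B} with f^{-1}(U) = {p31, p32, p33} not in τ_X. Therefore f is NOT continuous.


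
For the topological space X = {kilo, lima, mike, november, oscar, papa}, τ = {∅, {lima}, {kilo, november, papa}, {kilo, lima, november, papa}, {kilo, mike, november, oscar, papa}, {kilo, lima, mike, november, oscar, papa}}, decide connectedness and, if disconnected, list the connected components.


(X, τ) is disconnected; components = [{lima}, {kilo, mike, november, oscar, papa}].

Find clopen sets (U ∈ τ with X ∖ U ∈ τ):
  U = ∅, X ∖ U = {kilo, lima, mike, november, oscar, papa} — both open, so U is clopen.
  U = {lima}, X ∖ U = {kilo, mike, november, oscar, papa} — both open, so U is clopen.
  U = {kilo, mike, november, oscar, papa}, X ∖ U = {lima} — both open, so U is clopen.
  U = {kilo, lima, mike, november, oscar, papa}, X ∖ U = ∅ — both open, so U is clopen.
Nontrivial clopen(s) exist: e.g. {lima}. So (X, τ) is disconnected.
Compute connected components by grouping points that agree on all clopens:
  component: {lima}
  component: {kilo, mike, november, oscar, papa}


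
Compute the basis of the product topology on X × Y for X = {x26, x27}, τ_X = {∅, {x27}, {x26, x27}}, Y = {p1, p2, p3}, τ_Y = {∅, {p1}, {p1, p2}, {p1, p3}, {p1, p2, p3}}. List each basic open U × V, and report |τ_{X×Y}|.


Basis B = {∅ × ∅, {x27} × {p1}, {x26, x27} × {p1}, {x27} × {p1, p2}, {x27} × {p1, p3}, {x27} × {p1, p2, p3}, {x26, x27} × {p1, p2}, {x26, x27} × {p1, p3}, {x26, x27} × {p1, p2, p3}}; |τ_{X×Y}| = 14.

Enumerate products U × V with U ∈ τ_X, V ∈ τ_Y (deduplicated):
  ∅ × ∅ = {} (∅)
  {x27} × {p1} = {(x27,p1)}
  {x26, x27} × {p1} = {(x26,p1), (x27,p1)}
  {x27} × {p1, p2} = {(x27,p1), (x27,p2)}
  {x27} × {p1, p3} = {(x27,p1), (x27,p3)}
  {x27} × {p1, p2, p3} = {(x27,p1), (x27,p2), (x27,p3)}
  {x26, x27} × {p1, p2} = {(x26,p1), (x26,p2), (x27,p1), (x27,p2)}
  {x26, x27} × {p1, p3} = {(x26,p1), (x26,p3), (x27,p1), (x27,p3)}
  {x26, x27} × {p1, p2, p3} = {(x26,p1), (x26,p2), (x26,p3), (x27,p1), (x27,p2), (x27,p3)}
These 9 distinct sets form the basis B.
Close under arbitrary unions to get τ_{X×Y}; counting gives |τ_{X×Y}| = 14.


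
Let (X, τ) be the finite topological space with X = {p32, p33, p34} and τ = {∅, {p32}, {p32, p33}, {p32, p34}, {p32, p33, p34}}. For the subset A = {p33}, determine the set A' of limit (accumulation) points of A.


A' = ∅

For each x ∈ X, list the open sets U ∈ τ with x ∈ U, then check whether U ∩ (A ∖ {x}) ≠ ∅ for every such U.
  x = p32: open {p32} ∋ x has {p32} ∩ (A ∖ {p32}) = ∅, so x is NOT a limit point.
  x = p33: open {p32, p33} ∋ x has {p32, p33} ∩ (A ∖ {p33}) = ∅, so x is NOT a limit point.
  x = p34: open {p32, p34} ∋ x has {p32, p34} ∩ (A ∖ {p34}) = ∅, so x is NOT a limit point.
Collecting: A' = ∅.


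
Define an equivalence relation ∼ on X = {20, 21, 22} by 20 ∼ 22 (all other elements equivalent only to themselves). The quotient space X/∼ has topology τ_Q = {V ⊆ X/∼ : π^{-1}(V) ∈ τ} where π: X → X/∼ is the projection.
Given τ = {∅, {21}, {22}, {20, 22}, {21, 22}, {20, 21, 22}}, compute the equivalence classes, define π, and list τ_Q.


X/∼ = {[20=22], [21]}; |τ_Q| = 4.

Equivalence classes: [20=22], [21].
Quotient map π: X → X/∼ sends 20 ↦ [20=22], 21 ↦ [21], 22 ↦ [20=22].
For each subset V ⊆ X/∼, compute π^{-1}(V) ⊆ X and check whether π^{-1}(V) ∈ τ. V is open in τ_Q iff π^{-1}(V) ∈ τ.
  V = {}: π^{-1}(V) = ∅ ∈ τ ✓.
  V = {[20=22]}: π^{-1}(V) = {20, 22} ∈ τ ✓.
  V = {[21]}: π^{-1}(V) = {21} ∈ τ ✓.
  V = {[20=22], [21]}: π^{-1}(V) = {20, 21, 22} ∈ τ ✓.
Open sets in the quotient: τ_Q = {{}, {[20=22]}, {[21]}, {[20=22], [21]}} (4 elements).


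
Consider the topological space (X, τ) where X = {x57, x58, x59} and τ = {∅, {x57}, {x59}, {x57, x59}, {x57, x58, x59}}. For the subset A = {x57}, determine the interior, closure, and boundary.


int(A) = {x57}, cl(A) = {x57, x58}, ∂A = {x58}.

Closed sets in (X, τ) are complements of opens:
  closed(X, τ) = {∅, {x58}, {x57, x58}, {x58, x59}, {x57, x58, x59}}.
int(A) = ⋃ {U ∈ τ : U ⊆ A}. Opens contained in A: ∅, {x57}.
Taking the union of these: int(A) = {x57}.
cl(A) = ⋂ {C closed : A ⊆ C}. Closed sets containing A: {x57, x58}, {x57, x58, x59}.
Intersecting these: cl(A) = {x57, x58}.
∂A = cl(A) ∖ int(A) = {x57, x58} ∖ {x57} = {x58}.


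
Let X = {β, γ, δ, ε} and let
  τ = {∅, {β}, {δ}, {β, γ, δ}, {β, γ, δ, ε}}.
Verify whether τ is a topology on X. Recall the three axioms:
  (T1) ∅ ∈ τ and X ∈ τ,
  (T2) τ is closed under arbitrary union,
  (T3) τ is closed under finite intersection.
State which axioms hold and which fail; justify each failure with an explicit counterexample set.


τ is NOT a topology on X.

Axiom (T1): ∅ ∈ τ? Yes; X ∈ τ? Yes.
Axiom (T2/T3): check pairwise unions and intersections of members of τ.
Counterexample for (T2): {β} ∪ {δ} = {β, δ} ∉ τ. Therefore τ is NOT a topology.


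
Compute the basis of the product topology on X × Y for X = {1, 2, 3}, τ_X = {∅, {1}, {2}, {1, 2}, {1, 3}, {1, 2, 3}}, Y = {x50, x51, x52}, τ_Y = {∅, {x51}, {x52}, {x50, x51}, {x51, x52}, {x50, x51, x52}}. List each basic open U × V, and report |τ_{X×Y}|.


Basis B = {∅ × ∅, {1} × {x51}, {1} × {x52}, {2} × {x51}, {2} × {x52}, {1} × {x50, x51}, {1} × {x51, x52}, {1, 2} × {x51}, {1, 3} × {x51}, {1, 2} × {x52}, {1, 3} × {x52}, {2} × {x50, x51}, {2} × {x51, x52}, {1} × {x50, x51, x52}, {1, 2, 3} × {x51}, {1, 2, 3} × {x52}, {2} × {x50, x51, x52}, {1, 2} × {x50, x51}, {1, 3} × {x50, x51}, {1, 2} × {x51, x52}, {1, 3} × {x51, x52}, {1, 2} × {x50, x51, x52}, {1, 3} × {x50, x51, x52}, {1, 2, 3} × {x50, x51}, {1, 2, 3} × {x51, x52}, {1, 2, 3} × {x50, x51, x52}}; |τ_{X×Y}| = 108.

Enumerate products U × V with U ∈ τ_X, V ∈ τ_Y (deduplicated):
  ∅ × ∅ = {} (∅)
  {1} × {x51} = {(1,x51)}
  {1} × {x52} = {(1,x52)}
  {2} × {x51} = {(2,x51)}
  {2} × {x52} = {(2,x52)}
  {1} × {x50, x51} = {(1,x50), (1,x51)}
  {1} × {x51, x52} = {(1,x51), (1,x52)}
  {1, 2} × {x51} = {(1,x51), (2,x51)}
  {1, 3} × {x51} = {(1,x51), (3,x51)}
  {1, 2} × {x52} = {(1,x52), (2,x52)}
  {1, 3} × {x52} = {(1,x52), (3,x52)}
  {2} × {x50, x51} = {(2,x50), (2,x51)}
  {2} × {x51, x52} = {(2,x51), (2,x52)}
  {1} × {x50, x51, x52} = {(1,x50), (1,x51), (1,x52)}
  {1, 2, 3} × {x51} = {(1,x51), (2,x51), (3,x51)}
  {1, 2, 3} × {x52} = {(1,x52), (2,x52), (3,x52)}
  {2} × {x50, x51, x52} = {(2,x50), (2,x51), (2,x52)}
  {1, 2} × {x50, x51} = {(1,x50), (1,x51), (2,x50), (2,x51)}
  {1, 3} × {x50, x51} = {(1,x50), (1,x51), (3,x50), (3,x51)}
  {1, 2} × {x51, x52} = {(1,x51), (1,x52), (2,x51), (2,x52)}
  {1, 3} × {x51, x52} = {(1,x51), (1,x52), (3,x51), (3,x52)}
  {1, 2} × {x50, x51, x52} = {(1,x50), (1,x51), (1,x52), (2,x50), (2,x51), (2,x52)}
  {1, 3} × {x50, x51, x52} = {(1,x50), (1,x51), (1,x52), (3,x50), (3,x51), (3,x52)}
  {1, 2, 3} × {x50, x51} = {(1,x50), (1,x51), (2,x50), (2,x51), (3,x50), (3,x51)}
  {1, 2, 3} × {x51, x52} = {(1,x51), (1,x52), (2,x51), (2,x52), (3,x51), (3,x52)}
  {1, 2, 3} × {x50, x51, x52} = {(1,x50), (1,x51), (1,x52), (2,x50), (2,x51), (2,x52), (3,x50), (3,x51), (3,x52)}
These 26 distinct sets form the basis B.
Close under arbitrary unions to get τ_{X×Y}; counting gives |τ_{X×Y}| = 108.


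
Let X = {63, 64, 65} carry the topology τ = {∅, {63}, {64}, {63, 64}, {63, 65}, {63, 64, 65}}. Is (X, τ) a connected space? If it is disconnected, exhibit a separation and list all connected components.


(X, τ) is disconnected; components = [{64}, {63, 65}].

Find clopen sets (U ∈ τ with X ∖ U ∈ τ):
  U = ∅, X ∖ U = {63, 64, 65} — both open, so U is clopen.
  U = {64}, X ∖ U = {63, 65} — both open, so U is clopen.
  U = {63, 65}, X ∖ U = {64} — both open, so U is clopen.
  U = {63, 64, 65}, X ∖ U = ∅ — both open, so U is clopen.
Nontrivial clopen(s) exist: e.g. {64}. So (X, τ) is disconnected.
Compute connected components by grouping points that agree on all clopens:
  component: {64}
  component: {63, 65}


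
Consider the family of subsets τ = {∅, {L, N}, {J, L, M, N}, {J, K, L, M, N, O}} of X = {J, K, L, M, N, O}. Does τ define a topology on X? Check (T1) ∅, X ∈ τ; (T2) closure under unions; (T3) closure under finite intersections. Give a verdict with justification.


τ IS a topology on X.

Axiom (T1): ∅ ∈ τ? Yes; X ∈ τ? Yes.
Axiom (T2/T3): check pairwise unions and intersections of members of τ.
All pairwise intersections and unions checked — each lies in τ. Therefore τ satisfies (T1), (T2), (T3): it IS a topology on X.


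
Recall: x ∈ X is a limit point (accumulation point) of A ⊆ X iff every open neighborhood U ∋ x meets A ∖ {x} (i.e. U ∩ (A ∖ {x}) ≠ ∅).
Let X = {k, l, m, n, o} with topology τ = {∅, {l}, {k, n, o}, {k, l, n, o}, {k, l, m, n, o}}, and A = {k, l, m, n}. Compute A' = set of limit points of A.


A' = {k, m, n, o}

For each x ∈ X, list the open sets U ∈ τ with x ∈ U, then check whether U ∩ (A ∖ {x}) ≠ ∅ for every such U.
  x = k: opens ∋ x are {k, n, o}, {k, l, n, o}, {k, l, m, n, o}; each meets A ∖ {k}, so x IS a limit point.
  x = l: open {l} ∋ x has {l} ∩ (A ∖ {l}) = ∅, so x is NOT a limit point.
  x = m: opens ∋ x are {k, l, m, n, o}; each meets A ∖ {m}, so x IS a limit point.
  x = n: opens ∋ x are {k, n, o}, {k, l, n, o}, {k, l, m, n, o}; each meets A ∖ {n}, so x IS a limit point.
  x = o: opens ∋ x are {k, n, o}, {k, l, n, o}, {k, l, m, n, o}; each meets A ∖ {o}, so x IS a limit point.
Collecting: A' = {k, m, n, o}.


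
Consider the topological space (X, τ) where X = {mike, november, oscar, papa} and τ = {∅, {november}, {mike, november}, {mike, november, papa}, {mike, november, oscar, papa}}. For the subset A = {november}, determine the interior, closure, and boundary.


int(A) = {november}, cl(A) = {mike, november, oscar, papa}, ∂A = {mike, oscar, papa}.

Closed sets in (X, τ) are complements of opens:
  closed(X, τ) = {∅, {oscar}, {oscar, papa}, {mike, oscar, papa}, {mike, november, oscar, papa}}.
int(A) = ⋃ {U ∈ τ : U ⊆ A}. Opens contained in A: ∅, {november}.
Taking the union of these: int(A) = {november}.
cl(A) = ⋂ {C closed : A ⊆ C}. Closed sets containing A: {mike, november, oscar, papa}.
Intersecting these: cl(A) = {mike, november, oscar, papa}.
∂A = cl(A) ∖ int(A) = {mike, november, oscar, papa} ∖ {november} = {mike, oscar, papa}.


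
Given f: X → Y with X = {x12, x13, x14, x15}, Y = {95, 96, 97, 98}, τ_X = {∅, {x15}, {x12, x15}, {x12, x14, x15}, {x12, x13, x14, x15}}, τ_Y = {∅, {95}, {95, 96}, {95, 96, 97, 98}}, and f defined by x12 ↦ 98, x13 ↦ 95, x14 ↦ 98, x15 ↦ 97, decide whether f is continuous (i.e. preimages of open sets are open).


f is NOT continuous.

Compute f^{-1}(U) for each U ∈ τ_Y:
  U = ∅: f^{-1}(U) = ∅ ∈ τ_X ✓.
  U = {95}: f^{-1}(U) = {x13} ∉ τ_X ✗.
  U = {95, 96}: f^{-1}(U) = {x13} ∉ τ_X ✗.
  U = {95, 96, 97, 98}: f^{-1}(U) = {x12, x13, x14, x15} ∈ τ_X ✓.
Found U = {95} with f^{-1}(U) = {x13} not in τ_X. Therefore f is NOT continuous.


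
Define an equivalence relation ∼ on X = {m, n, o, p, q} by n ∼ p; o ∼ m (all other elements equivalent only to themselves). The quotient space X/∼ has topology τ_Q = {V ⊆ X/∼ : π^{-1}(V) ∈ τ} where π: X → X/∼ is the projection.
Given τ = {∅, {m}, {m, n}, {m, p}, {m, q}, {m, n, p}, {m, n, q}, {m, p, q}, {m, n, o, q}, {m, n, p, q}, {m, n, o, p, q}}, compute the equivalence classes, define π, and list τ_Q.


X/∼ = {[m=o], [n=p], [q]}; |τ_Q| = 2.

Equivalence classes: [m=o], [n=p], [q].
Quotient map π: X → X/∼ sends m ↦ [m=o], n ↦ [n=p], o ↦ [m=o], p ↦ [n=p], q ↦ [q].
For each subset V ⊆ X/∼, compute π^{-1}(V) ⊆ X and check whether π^{-1}(V) ∈ τ. V is open in τ_Q iff π^{-1}(V) ∈ τ.
  V = {}: π^{-1}(V) = ∅ ∈ τ ✓.
  V = {[m=o]}: π^{-1}(V) = {m, o} ∉ τ ✗.
  V = {[n=p]}: π^{-1}(V) = {n, p} ∉ τ ✗.
  V = {[m=o], [n=p]}: π^{-1}(V) = {m, n, o, p} ∉ τ ✗.
  V = {[q]}: π^{-1}(V) = {q} ∉ τ ✗.
  V = {[m=o], [q]}: π^{-1}(V) = {m, o, q} ∉ τ ✗.
  V = {[n=p], [q]}: π^{-1}(V) = {n, p, q} ∉ τ ✗.
  V = {[m=o], [n=p], [q]}: π^{-1}(V) = {m, n, o, p, q} ∈ τ ✓.
Open sets in the quotient: τ_Q = {{}, {[m=o], [n=p], [q]}} (2 elements).


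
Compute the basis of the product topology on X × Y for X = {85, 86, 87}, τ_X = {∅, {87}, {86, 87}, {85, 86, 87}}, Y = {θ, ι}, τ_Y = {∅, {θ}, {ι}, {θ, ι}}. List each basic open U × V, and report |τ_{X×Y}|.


Basis B = {∅ × ∅, {87} × {θ}, {87} × {ι}, {86, 87} × {θ}, {86, 87} × {ι}, {87} × {θ, ι}, {85, 86, 87} × {θ}, {85, 86, 87} × {ι}, {86, 87} × {θ, ι}, {85, 86, 87} × {θ, ι}}; |τ_{X×Y}| = 16.

Enumerate products U × V with U ∈ τ_X, V ∈ τ_Y (deduplicated):
  ∅ × ∅ = {} (∅)
  {87} × {θ} = {(87,θ)}
  {87} × {ι} = {(87,ι)}
  {86, 87} × {θ} = {(86,θ), (87,θ)}
  {86, 87} × {ι} = {(86,ι), (87,ι)}
  {87} × {θ, ι} = {(87,θ), (87,ι)}
  {85, 86, 87} × {θ} = {(85,θ), (86,θ), (87,θ)}
  {85, 86, 87} × {ι} = {(85,ι), (86,ι), (87,ι)}
  {86, 87} × {θ, ι} = {(86,θ), (86,ι), (87,θ), (87,ι)}
  {85, 86, 87} × {θ, ι} = {(85,θ), (85,ι), (86,θ), (86,ι), (87,θ), (87,ι)}
These 10 distinct sets form the basis B.
Close under arbitrary unions to get τ_{X×Y}; counting gives |τ_{X×Y}| = 16.


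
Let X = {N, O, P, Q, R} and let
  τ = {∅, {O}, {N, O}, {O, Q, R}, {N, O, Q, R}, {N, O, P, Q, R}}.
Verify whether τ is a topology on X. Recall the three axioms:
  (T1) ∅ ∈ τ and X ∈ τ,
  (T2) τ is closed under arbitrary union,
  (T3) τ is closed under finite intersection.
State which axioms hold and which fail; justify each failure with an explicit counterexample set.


τ IS a topology on X.

Axiom (T1): ∅ ∈ τ? Yes; X ∈ τ? Yes.
Axiom (T2/T3): check pairwise unions and intersections of members of τ.
All pairwise intersections and unions checked — each lies in τ. Therefore τ satisfies (T1), (T2), (T3): it IS a topology on X.


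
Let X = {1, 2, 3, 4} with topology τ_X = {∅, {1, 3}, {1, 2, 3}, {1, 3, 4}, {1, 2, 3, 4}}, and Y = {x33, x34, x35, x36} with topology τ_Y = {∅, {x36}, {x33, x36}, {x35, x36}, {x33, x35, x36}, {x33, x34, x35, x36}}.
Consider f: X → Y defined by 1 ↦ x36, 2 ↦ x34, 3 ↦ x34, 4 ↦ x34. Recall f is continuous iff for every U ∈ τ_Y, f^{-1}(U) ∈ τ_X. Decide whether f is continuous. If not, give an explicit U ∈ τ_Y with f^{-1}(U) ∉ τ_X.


f is NOT continuous.

Compute f^{-1}(U) for each U ∈ τ_Y:
  U = ∅: f^{-1}(U) = ∅ ∈ τ_X ✓.
  U = {x36}: f^{-1}(U) = {1} ∉ τ_X ✗.
  U = {x33, x36}: f^{-1}(U) = {1} ∉ τ_X ✗.
  U = {x35, x36}: f^{-1}(U) = {1} ∉ τ_X ✗.
  U = {x33, x35, x36}: f^{-1}(U) = {1} ∉ τ_X ✗.
  U = {x33, x34, x35, x36}: f^{-1}(U) = {1, 2, 3, 4} ∈ τ_X ✓.
Found U = {x36} with f^{-1}(U) = {1} not in τ_X. Therefore f is NOT continuous.


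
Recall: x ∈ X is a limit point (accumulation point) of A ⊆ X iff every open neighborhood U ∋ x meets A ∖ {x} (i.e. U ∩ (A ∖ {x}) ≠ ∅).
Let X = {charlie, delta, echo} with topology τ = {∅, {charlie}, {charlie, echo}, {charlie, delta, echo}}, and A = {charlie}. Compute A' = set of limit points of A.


A' = {delta, echo}

For each x ∈ X, list the open sets U ∈ τ with x ∈ U, then check whether U ∩ (A ∖ {x}) ≠ ∅ for every such U.
  x = charlie: open {charlie} ∋ x has {charlie} ∩ (A ∖ {charlie}) = ∅, so x is NOT a limit point.
  x = delta: opens ∋ x are {charlie, delta, echo}; each meets A ∖ {delta}, so x IS a limit point.
  x = echo: opens ∋ x are {charlie, echo}, {charlie, delta, echo}; each meets A ∖ {echo}, so x IS a limit point.
Collecting: A' = {delta, echo}.


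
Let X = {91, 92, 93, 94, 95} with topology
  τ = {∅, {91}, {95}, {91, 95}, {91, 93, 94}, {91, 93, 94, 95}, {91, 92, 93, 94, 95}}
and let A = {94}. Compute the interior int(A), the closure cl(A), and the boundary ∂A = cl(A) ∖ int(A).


int(A) = ∅, cl(A) = {92, 93, 94}, ∂A = {92, 93, 94}.

Closed sets in (X, τ) are complements of opens:
  closed(X, τ) = {∅, {92}, {92, 95}, {92, 93, 94}, {91, 92, 93, 94}, {92, 93, 94, 95}, {91, 92, 93, 94, 95}}.
int(A) = ⋃ {U ∈ τ : U ⊆ A}. Opens contained in A: ∅.
Taking the union of these: int(A) = ∅.
cl(A) = ⋂ {C closed : A ⊆ C}. Closed sets containing A: {92, 93, 94}, {91, 92, 93, 94}, {92, 93, 94, 95}, {91, 92, 93, 94, 95}.
Intersecting these: cl(A) = {92, 93, 94}.
∂A = cl(A) ∖ int(A) = {92, 93, 94} ∖ ∅ = {92, 93, 94}.


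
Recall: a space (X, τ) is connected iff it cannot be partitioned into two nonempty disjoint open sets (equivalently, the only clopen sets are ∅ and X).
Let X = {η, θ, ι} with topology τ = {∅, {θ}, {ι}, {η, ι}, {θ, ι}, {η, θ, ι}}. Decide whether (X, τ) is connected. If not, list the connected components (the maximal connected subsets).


(X, τ) is disconnected; components = [{θ}, {η, ι}].

Find clopen sets (U ∈ τ with X ∖ U ∈ τ):
  U = ∅, X ∖ U = {η, θ, ι} — both open, so U is clopen.
  U = {θ}, X ∖ U = {η, ι} — both open, so U is clopen.
  U = {η, ι}, X ∖ U = {θ} — both open, so U is clopen.
  U = {η, θ, ι}, X ∖ U = ∅ — both open, so U is clopen.
Nontrivial clopen(s) exist: e.g. {η, ι}. So (X, τ) is disconnected.
Compute connected components by grouping points that agree on all clopens:
  component: {θ}
  component: {η, ι}


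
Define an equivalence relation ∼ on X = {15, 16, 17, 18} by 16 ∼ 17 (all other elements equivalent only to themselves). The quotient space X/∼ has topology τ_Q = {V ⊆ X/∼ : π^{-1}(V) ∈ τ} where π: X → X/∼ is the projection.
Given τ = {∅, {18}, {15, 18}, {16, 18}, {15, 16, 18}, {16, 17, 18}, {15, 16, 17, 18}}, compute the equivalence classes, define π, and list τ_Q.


X/∼ = {[15], [16=17], [18]}; |τ_Q| = 5.

Equivalence classes: [15], [16=17], [18].
Quotient map π: X → X/∼ sends 15 ↦ [15], 16 ↦ [16=17], 17 ↦ [16=17], 18 ↦ [18].
For each subset V ⊆ X/∼, compute π^{-1}(V) ⊆ X and check whether π^{-1}(V) ∈ τ. V is open in τ_Q iff π^{-1}(V) ∈ τ.
  V = {}: π^{-1}(V) = ∅ ∈ τ ✓.
  V = {[15]}: π^{-1}(V) = {15} ∉ τ ✗.
  V = {[16=17]}: π^{-1}(V) = {16, 17} ∉ τ ✗.
  V = {[15], [16=17]}: π^{-1}(V) = {15, 16, 17} ∉ τ ✗.
  V = {[18]}: π^{-1}(V) = {18} ∈ τ ✓.
  V = {[15], [18]}: π^{-1}(V) = {15, 18} ∈ τ ✓.
  V = {[16=17], [18]}: π^{-1}(V) = {16, 17, 18} ∈ τ ✓.
  V = {[15], [16=17], [18]}: π^{-1}(V) = {15, 16, 17, 18} ∈ τ ✓.
Open sets in the quotient: τ_Q = {{}, {[18]}, {[15], [18]}, {[16=17], [18]}, {[15], [16=17], [18]}} (5 elements).


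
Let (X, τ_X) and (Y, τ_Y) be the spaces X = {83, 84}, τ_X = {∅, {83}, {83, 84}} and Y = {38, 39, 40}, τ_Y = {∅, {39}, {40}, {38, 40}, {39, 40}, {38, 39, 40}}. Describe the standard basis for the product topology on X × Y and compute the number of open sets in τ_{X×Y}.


Basis B = {∅ × ∅, {83} × {39}, {83} × {40}, {83} × {38, 40}, {83} × {39, 40}, {83, 84} × {39}, {83, 84} × {40}, {83} × {38, 39, 40}, {83, 84} × {38, 40}, {83, 84} × {39, 40}, {83, 84} × {38, 39, 40}}; |τ_{X×Y}| = 18.

Enumerate products U × V with U ∈ τ_X, V ∈ τ_Y (deduplicated):
  ∅ × ∅ = {} (∅)
  {83} × {39} = {(83,39)}
  {83} × {40} = {(83,40)}
  {83} × {38, 40} = {(83,38), (83,40)}
  {83} × {39, 40} = {(83,39), (83,40)}
  {83, 84} × {39} = {(83,39), (84,39)}
  {83, 84} × {40} = {(83,40), (84,40)}
  {83} × {38, 39, 40} = {(83,38), (83,39), (83,40)}
  {83, 84} × {38, 40} = {(83,38), (83,40), (84,38), (84,40)}
  {83, 84} × {39, 40} = {(83,39), (83,40), (84,39), (84,40)}
  {83, 84} × {38, 39, 40} = {(83,38), (83,39), (83,40), (84,38), (84,39), (84,40)}
These 11 distinct sets form the basis B.
Close under arbitrary unions to get τ_{X×Y}; counting gives |τ_{X×Y}| = 18.


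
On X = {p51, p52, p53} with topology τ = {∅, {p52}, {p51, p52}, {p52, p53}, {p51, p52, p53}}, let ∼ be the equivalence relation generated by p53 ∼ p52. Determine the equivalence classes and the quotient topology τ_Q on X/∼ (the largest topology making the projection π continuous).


X/∼ = {[p51], [p52=p53]}; |τ_Q| = 3.

Equivalence classes: [p51], [p52=p53].
Quotient map π: X → X/∼ sends p51 ↦ [p51], p52 ↦ [p52=p53], p53 ↦ [p52=p53].
For each subset V ⊆ X/∼, compute π^{-1}(V) ⊆ X and check whether π^{-1}(V) ∈ τ. V is open in τ_Q iff π^{-1}(V) ∈ τ.
  V = {}: π^{-1}(V) = ∅ ∈ τ ✓.
  V = {[p51]}: π^{-1}(V) = {p51} ∉ τ ✗.
  V = {[p52=p53]}: π^{-1}(V) = {p52, p53} ∈ τ ✓.
  V = {[p51], [p52=p53]}: π^{-1}(V) = {p51, p52, p53} ∈ τ ✓.
Open sets in the quotient: τ_Q = {{}, {[p52=p53]}, {[p51], [p52=p53]}} (3 elements).


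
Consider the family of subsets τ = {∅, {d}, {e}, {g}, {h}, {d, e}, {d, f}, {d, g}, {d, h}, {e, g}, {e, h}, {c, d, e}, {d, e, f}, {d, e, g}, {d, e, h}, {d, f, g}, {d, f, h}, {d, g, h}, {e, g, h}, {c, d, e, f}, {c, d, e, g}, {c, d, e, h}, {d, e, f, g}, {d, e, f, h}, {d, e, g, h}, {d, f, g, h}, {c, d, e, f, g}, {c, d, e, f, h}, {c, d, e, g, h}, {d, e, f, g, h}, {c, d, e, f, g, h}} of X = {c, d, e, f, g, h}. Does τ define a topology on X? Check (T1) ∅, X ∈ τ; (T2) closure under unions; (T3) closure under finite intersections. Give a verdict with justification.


τ is NOT a topology on X.

Axiom (T1): ∅ ∈ τ? Yes; X ∈ τ? Yes.
Axiom (T2/T3): check pairwise unions and intersections of members of τ.
Counterexample for (T2): {g} ∪ {h} = {g, h} ∉ τ. Therefore τ is NOT a topology.


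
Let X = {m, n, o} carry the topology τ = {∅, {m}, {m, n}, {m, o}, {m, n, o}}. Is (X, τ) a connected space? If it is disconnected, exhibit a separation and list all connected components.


(X, τ) is connected.

Find clopen sets (U ∈ τ with X ∖ U ∈ τ):
  U = ∅, X ∖ U = {m, n, o} — both open, so U is clopen.
  U = {m, n, o}, X ∖ U = ∅ — both open, so U is clopen.
Only trivial clopens (∅ and X) exist, so (X, τ) is connected.
Compute connected components by grouping points that agree on all clopens:
  component: {m, n, o}


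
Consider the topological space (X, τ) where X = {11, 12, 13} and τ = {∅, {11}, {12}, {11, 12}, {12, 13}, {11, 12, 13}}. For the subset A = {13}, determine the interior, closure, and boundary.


int(A) = ∅, cl(A) = {13}, ∂A = {13}.

Closed sets in (X, τ) are complements of opens:
  closed(X, τ) = {∅, {11}, {13}, {11, 13}, {12, 13}, {11, 12, 13}}.
int(A) = ⋃ {U ∈ τ : U ⊆ A}. Opens contained in A: ∅.
Taking the union of these: int(A) = ∅.
cl(A) = ⋂ {C closed : A ⊆ C}. Closed sets containing A: {13}, {11, 13}, {12, 13}, {11, 12, 13}.
Intersecting these: cl(A) = {13}.
∂A = cl(A) ∖ int(A) = {13} ∖ ∅ = {13}.


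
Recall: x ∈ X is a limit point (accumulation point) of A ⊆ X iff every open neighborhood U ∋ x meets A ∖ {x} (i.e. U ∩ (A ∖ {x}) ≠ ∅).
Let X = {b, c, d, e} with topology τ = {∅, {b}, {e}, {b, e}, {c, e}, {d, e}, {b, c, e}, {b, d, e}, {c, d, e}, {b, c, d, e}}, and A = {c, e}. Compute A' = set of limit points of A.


A' = {c, d}

For each x ∈ X, list the open sets U ∈ τ with x ∈ U, then check whether U ∩ (A ∖ {x}) ≠ ∅ for every such U.
  x = b: open {b} ∋ x has {b} ∩ (A ∖ {b}) = ∅, so x is NOT a limit point.
  x = c: opens ∋ x are {c, e}, {b, c, e}, {c, d, e}, {b, c, d, e}; each meets A ∖ {c}, so x IS a limit point.
  x = d: opens ∋ x are {d, e}, {b, d, e}, {c, d, e}, {b, c, d, e}; each meets A ∖ {d}, so x IS a limit point.
  x = e: open {e} ∋ x has {e} ∩ (A ∖ {e}) = ∅, so x is NOT a limit point.
Collecting: A' = {c, d}.


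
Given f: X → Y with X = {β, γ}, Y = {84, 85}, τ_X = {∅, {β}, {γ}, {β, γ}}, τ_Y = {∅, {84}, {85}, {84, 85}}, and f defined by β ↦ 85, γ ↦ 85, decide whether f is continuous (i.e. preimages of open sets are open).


f IS continuous.

Compute f^{-1}(U) for each U ∈ τ_Y:
  U = ∅: f^{-1}(U) = ∅ ∈ τ_X ✓.
  U = {84}: f^{-1}(U) = ∅ ∈ τ_X ✓.
  U = {85}: f^{-1}(U) = {β, γ} ∈ τ_X ✓.
  U = {84, 85}: f^{-1}(U) = {β, γ} ∈ τ_X ✓.
Every preimage lies in τ_X, so f IS continuous.


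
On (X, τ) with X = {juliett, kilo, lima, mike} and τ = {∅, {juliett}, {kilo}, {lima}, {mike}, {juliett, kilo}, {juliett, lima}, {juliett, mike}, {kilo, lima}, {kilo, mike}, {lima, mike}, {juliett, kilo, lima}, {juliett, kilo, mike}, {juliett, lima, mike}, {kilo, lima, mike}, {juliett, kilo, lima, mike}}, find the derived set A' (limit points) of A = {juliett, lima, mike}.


A' = ∅

For each x ∈ X, list the open sets U ∈ τ with x ∈ U, then check whether U ∩ (A ∖ {x}) ≠ ∅ for every such U.
  x = juliett: open {juliett} ∋ x has {juliett} ∩ (A ∖ {juliett}) = ∅, so x is NOT a limit point.
  x = kilo: open {kilo} ∋ x has {kilo} ∩ (A ∖ {kilo}) = ∅, so x is NOT a limit point.
  x = lima: open {lima} ∋ x has {lima} ∩ (A ∖ {lima}) = ∅, so x is NOT a limit point.
  x = mike: open {mike} ∋ x has {mike} ∩ (A ∖ {mike}) = ∅, so x is NOT a limit point.
Collecting: A' = ∅.


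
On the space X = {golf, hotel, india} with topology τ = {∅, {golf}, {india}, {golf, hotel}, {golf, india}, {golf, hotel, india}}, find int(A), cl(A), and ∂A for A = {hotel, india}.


int(A) = {india}, cl(A) = {hotel, india}, ∂A = {hotel}.

Closed sets in (X, τ) are complements of opens:
  closed(X, τ) = {∅, {hotel}, {india}, {golf, hotel}, {hotel, india}, {golf, hotel, india}}.
int(A) = ⋃ {U ∈ τ : U ⊆ A}. Opens contained in A: ∅, {india}.
Taking the union of these: int(A) = {india}.
cl(A) = ⋂ {C closed : A ⊆ C}. Closed sets containing A: {hotel, india}, {golf, hotel, india}.
Intersecting these: cl(A) = {hotel, india}.
∂A = cl(A) ∖ int(A) = {hotel, india} ∖ {india} = {hotel}.


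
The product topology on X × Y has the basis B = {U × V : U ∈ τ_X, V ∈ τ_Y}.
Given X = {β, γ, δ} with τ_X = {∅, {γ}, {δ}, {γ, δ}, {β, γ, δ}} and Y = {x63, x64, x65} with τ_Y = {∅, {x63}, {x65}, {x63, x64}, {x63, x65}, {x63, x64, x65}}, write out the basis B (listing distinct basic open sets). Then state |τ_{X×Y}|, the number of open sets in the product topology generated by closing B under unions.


Basis B = {∅ × ∅, {γ} × {x63}, {γ} × {x65}, {δ} × {x63}, {δ} × {x65}, {γ} × {x63, x64}, {γ} × {x63, x65}, {γ, δ} × {x63}, {γ, δ} × {x65}, {δ} × {x63, x64}, {δ} × {x63, x65}, {β, γ, δ} × {x63}, {β, γ, δ} × {x65}, {γ} × {x63, x64, x65}, {δ} × {x63, x64, x65}, {γ, δ} × {x63, x64}, {γ, δ} × {x63, x65}, {β, γ, δ} × {x63, x64}, {β, γ, δ} × {x63, x65}, {γ, δ} × {x63, x64, x65}, {β, γ, δ} × {x63, x64, x65}}; |τ_{X×Y}| = 70.

Enumerate products U × V with U ∈ τ_X, V ∈ τ_Y (deduplicated):
  ∅ × ∅ = {} (∅)
  {γ} × {x63} = {(γ,x63)}
  {γ} × {x65} = {(γ,x65)}
  {δ} × {x63} = {(δ,x63)}
  {δ} × {x65} = {(δ,x65)}
  {γ} × {x63, x64} = {(γ,x63), (γ,x64)}
  {γ} × {x63, x65} = {(γ,x63), (γ,x65)}
  {γ, δ} × {x63} = {(γ,x63), (δ,x63)}
  {γ, δ} × {x65} = {(γ,x65), (δ,x65)}
  {δ} × {x63, x64} = {(δ,x63), (δ,x64)}
  {δ} × {x63, x65} = {(δ,x63), (δ,x65)}
  {β, γ, δ} × {x63} = {(β,x63), (γ,x63), (δ,x63)}
  {β, γ, δ} × {x65} = {(β,x65), (γ,x65), (δ,x65)}
  {γ} × {x63, x64, x65} = {(γ,x63), (γ,x64), (γ,x65)}
  {δ} × {x63, x64, x65} = {(δ,x63), (δ,x64), (δ,x65)}
  {γ, δ} × {x63, x64} = {(γ,x63), (γ,x64), (δ,x63), (δ,x64)}
  {γ, δ} × {x63, x65} = {(γ,x63), (γ,x65), (δ,x63), (δ,x65)}
  {β, γ, δ} × {x63, x64} = {(β,x63), (β,x64), (γ,x63), (γ,x64), (δ,x63), (δ,x64)}
  {β, γ, δ} × {x63, x65} = {(β,x63), (β,x65), (γ,x63), (γ,x65), (δ,x63), (δ,x65)}
  {γ, δ} × {x63, x64, x65} = {(γ,x63), (γ,x64), (γ,x65), (δ,x63), (δ,x64), (δ,x65)}
  {β, γ, δ} × {x63, x64, x65} = {(β,x63), (β,x64), (β,x65), (γ,x63), (γ,x64), (γ,x65), (δ,x63), (δ,x64), (δ,x65)}
These 21 distinct sets form the basis B.
Close under arbitrary unions to get τ_{X×Y}; counting gives |τ_{X×Y}| = 70.
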